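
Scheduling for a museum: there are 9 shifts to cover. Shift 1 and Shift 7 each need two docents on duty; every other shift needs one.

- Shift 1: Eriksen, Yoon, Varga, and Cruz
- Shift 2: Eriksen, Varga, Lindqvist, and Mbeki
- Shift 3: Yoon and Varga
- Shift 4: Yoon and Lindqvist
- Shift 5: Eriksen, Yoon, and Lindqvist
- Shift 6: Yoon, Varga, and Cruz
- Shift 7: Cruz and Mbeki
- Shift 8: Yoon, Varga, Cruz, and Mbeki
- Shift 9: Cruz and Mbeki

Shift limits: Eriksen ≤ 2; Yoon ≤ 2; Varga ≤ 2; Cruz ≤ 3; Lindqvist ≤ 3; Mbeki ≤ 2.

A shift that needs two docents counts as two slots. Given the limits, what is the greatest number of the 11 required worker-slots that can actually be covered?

11

Total capacity across all docents is 2+2+2+3+3+2 = 14, and 11 slots are needed, so at most 11 can be filled.
An assignment achieving 11: Shift 1→Eriksen+Varga, Shift 2→Lindqvist, Shift 3→Yoon, Shift 4→Yoon, Shift 5→Eriksen, Shift 6→Varga, Shift 7→Cruz+Mbeki, Shift 8→Cruz, Shift 9→Cruz.
Loads: Eriksen 2/2, Yoon 2/2, Varga 2/2, Cruz 3/3, Lindqvist 1/3, Mbeki 1/2.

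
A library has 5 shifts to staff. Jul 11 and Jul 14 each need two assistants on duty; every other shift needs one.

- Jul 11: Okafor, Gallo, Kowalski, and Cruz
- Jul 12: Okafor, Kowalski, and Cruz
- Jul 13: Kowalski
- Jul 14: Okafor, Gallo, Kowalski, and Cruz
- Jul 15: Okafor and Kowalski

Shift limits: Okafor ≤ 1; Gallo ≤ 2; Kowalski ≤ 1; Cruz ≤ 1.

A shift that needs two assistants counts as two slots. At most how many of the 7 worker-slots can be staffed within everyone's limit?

Total capacity across all assistants is 1+2+1+1 = 5, and 7 slots are needed, so at most 5 can be filled.
An assignment achieving 5: Jul 11→Gallo, Jul 12→Cruz, Jul 13→Kowalski, Jul 14→Gallo, Jul 15→Okafor.
Loads: Okafor 1/1, Gallo 2/2, Kowalski 1/1, Cruz 1/1.

5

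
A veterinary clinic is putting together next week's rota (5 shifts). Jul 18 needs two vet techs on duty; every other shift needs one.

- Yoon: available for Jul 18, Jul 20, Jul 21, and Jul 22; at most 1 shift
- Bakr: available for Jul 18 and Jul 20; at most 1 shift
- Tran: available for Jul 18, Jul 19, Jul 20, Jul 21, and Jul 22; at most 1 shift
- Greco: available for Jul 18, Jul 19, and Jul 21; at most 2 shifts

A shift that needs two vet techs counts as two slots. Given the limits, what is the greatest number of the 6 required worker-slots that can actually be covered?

5

Total capacity across all vet techs is 1+1+1+2 = 5, and 6 slots are needed, so at most 5 can be filled.
An assignment achieving 5: Jul 18→Greco, Jul 19→Tran, Jul 20→Bakr, Jul 21→Greco, Jul 22→Yoon.
Loads: Yoon 1/1, Bakr 1/1, Tran 1/1, Greco 2/2.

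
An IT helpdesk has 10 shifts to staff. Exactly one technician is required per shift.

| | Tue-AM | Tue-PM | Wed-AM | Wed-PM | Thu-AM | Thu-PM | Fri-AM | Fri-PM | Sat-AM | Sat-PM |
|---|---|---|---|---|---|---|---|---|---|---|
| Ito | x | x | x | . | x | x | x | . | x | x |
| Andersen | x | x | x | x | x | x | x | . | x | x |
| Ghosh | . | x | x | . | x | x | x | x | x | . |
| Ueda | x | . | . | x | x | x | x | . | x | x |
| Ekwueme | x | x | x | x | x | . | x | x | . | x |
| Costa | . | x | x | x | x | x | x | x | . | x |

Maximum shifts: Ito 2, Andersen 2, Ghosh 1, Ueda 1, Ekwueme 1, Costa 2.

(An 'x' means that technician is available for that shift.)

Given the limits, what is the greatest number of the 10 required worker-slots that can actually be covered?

9

Total capacity across all technicians is 2+2+1+1+1+2 = 9, and 10 slots are needed, so at most 9 can be filled.
An assignment achieving 9: Tue-AM→Ito, Tue-PM→Andersen, Wed-AM→Ekwueme, Wed-PM→Andersen, Thu-AM→Costa, Thu-PM→Ueda, Fri-PM→Ghosh, Sat-AM→Ito, Sat-PM→Costa.
Loads: Ito 2/2, Andersen 2/2, Ghosh 1/1, Ueda 1/1, Ekwueme 1/1, Costa 2/2.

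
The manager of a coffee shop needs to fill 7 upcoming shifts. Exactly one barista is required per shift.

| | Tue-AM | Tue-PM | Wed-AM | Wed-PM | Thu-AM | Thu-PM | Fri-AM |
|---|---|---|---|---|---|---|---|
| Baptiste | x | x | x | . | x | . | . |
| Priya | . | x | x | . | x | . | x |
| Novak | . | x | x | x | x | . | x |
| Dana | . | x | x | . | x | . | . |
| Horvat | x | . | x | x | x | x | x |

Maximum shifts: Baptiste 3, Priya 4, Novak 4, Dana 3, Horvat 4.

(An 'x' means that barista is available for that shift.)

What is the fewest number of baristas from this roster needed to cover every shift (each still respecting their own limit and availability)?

7 slots to fill and no one can take more than 4, so at least ⌈7/4⌉ = 2 baristas are needed.
Baptiste and Horvat alone can cover everything: Tue-AM→Baptiste, Tue-PM→Baptiste, Wed-AM→Baptiste, Wed-PM→Horvat, Thu-AM→Horvat, Thu-PM→Horvat, Fri-AM→Horvat.

2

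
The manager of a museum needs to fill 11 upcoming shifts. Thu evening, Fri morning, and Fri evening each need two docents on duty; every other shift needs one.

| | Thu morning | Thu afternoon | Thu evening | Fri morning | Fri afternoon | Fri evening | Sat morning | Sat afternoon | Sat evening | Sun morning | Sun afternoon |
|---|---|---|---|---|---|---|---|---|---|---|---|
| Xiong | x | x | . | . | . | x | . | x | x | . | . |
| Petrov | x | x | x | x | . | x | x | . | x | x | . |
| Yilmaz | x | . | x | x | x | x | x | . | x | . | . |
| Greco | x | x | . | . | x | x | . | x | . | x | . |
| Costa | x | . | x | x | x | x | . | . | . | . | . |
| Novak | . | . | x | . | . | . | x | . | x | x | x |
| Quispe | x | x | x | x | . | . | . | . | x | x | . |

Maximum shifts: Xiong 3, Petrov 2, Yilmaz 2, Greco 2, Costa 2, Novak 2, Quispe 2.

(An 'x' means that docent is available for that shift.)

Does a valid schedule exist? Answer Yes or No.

Yes

Sun afternoon can only be covered by Novak, so that assignment is forced.
One valid schedule: Thu morning→Yilmaz, Thu afternoon→Xiong, Thu evening→Novak+Quispe, Fri morning→Costa+Quispe, Fri afternoon→Yilmaz, Fri evening→Greco+Costa, Sat morning→Petrov, Sat afternoon→Xiong, Sat evening→Xiong, Sun morning→Petrov, Sun afternoon→Novak.
Loads: Xiong 3/3, Petrov 2/2, Yilmaz 2/2, Greco 1/2, Costa 2/2, Novak 2/2, Quispe 2/2 — all within limits.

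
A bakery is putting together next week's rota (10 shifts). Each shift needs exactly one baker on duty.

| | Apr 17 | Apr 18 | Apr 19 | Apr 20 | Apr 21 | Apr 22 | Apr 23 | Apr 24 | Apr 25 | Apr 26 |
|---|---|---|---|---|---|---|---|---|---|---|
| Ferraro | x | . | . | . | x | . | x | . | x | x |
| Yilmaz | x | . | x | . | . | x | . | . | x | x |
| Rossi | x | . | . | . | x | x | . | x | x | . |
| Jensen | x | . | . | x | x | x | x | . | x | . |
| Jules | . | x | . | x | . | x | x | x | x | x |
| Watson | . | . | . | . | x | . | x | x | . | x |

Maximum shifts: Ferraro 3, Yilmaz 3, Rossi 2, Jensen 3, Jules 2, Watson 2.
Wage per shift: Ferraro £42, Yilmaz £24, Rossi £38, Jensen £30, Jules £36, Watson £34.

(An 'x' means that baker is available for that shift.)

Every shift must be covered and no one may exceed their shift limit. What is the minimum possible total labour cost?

Apr 18 can only be covered by Jules, so that assignment is forced.
Apr 19 can only be covered by Yilmaz, so that assignment is forced.
Picking the cheapest available baker for each shift independently would cost £280, but that ignores the shift limits.
An optimal schedule: Apr 17→Yilmaz, Apr 18→Jules, Apr 19→Yilmaz, Apr 20→Jensen, Apr 21→Jensen, Apr 22→Yilmaz, Apr 23→Jensen, Apr 24→Watson, Apr 25→Jules, Apr 26→Watson.
Total: 24 + 36 + 24 + 30 + 30 + 24 + 30 + 34 + 36 + 34 = £302.

£302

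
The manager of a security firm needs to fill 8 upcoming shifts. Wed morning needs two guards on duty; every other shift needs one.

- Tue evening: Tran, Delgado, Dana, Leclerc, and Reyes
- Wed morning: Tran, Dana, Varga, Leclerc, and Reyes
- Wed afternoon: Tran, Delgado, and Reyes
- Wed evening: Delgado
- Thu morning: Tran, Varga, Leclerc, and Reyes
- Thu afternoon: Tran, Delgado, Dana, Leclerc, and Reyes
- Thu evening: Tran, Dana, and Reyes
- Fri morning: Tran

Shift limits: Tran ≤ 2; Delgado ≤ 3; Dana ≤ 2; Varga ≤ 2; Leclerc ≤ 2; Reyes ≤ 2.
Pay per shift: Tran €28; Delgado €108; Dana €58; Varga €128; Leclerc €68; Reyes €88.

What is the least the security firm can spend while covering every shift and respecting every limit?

Wed evening can only be covered by Delgado, so that assignment is forced.
Fri morning can only be covered by Tran, so that assignment is forced.
Picking the cheapest available guard for each shift independently would cost €362, but that ignores the shift limits.
An optimal schedule: Tue evening→Dana, Wed morning→Leclerc+Reyes, Wed afternoon→Tran, Wed evening→Delgado, Thu morning→Leclerc, Thu afternoon→Reyes, Thu evening→Dana, Fri morning→Tran.
Total: 58 + 68 + 88 + 28 + 108 + 68 + 88 + 58 + 28 = €592.

€592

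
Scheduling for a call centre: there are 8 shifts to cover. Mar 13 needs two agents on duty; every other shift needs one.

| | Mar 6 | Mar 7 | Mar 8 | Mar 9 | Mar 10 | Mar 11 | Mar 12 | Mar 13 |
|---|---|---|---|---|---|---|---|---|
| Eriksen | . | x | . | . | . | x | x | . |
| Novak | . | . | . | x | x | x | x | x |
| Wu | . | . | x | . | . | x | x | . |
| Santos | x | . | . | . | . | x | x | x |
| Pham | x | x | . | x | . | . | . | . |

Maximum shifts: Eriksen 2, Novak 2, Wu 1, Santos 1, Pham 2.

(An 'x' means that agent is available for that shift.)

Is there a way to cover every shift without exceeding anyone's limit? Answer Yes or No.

Total capacity is 2+2+1+1+2 = 8 but 9 worker-slots are needed — infeasible.

No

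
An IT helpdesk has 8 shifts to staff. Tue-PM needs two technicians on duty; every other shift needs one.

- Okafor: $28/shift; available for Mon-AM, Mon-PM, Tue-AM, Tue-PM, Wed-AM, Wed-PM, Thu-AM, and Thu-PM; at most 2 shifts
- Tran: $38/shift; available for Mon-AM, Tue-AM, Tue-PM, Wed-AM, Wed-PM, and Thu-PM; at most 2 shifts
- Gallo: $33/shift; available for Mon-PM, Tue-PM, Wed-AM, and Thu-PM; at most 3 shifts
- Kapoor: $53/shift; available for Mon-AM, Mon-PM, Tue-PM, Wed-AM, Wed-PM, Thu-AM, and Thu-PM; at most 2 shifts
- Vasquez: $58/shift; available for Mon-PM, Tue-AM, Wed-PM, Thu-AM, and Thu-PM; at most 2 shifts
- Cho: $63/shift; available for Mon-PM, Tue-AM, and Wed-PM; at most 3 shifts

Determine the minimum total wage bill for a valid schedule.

$337

Picking the cheapest available technician for each shift independently would cost $257, but that ignores the shift limits.
An optimal schedule: Mon-AM→Okafor, Mon-PM→Gallo, Tue-AM→Tran, Tue-PM→Gallo+Kapoor, Wed-AM→Tran, Wed-PM→Kapoor, Thu-AM→Okafor, Thu-PM→Gallo.
Total: 28 + 33 + 38 + 33 + 53 + 38 + 53 + 28 + 33 = $337.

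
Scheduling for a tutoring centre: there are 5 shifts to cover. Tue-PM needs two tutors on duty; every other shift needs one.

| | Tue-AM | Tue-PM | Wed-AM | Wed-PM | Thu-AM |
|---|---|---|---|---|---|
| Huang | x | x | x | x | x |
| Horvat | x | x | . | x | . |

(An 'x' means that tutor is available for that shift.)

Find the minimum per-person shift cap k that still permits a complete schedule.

With 2 tutors and 6 worker-slots to fill, someone must work at least ⌈6/2⌉ = 3 shifts, so k ≥ 3.
k = 3 works: Tue-AM→Horvat, Tue-PM→Huang+Horvat, Wed-AM→Huang, Wed-PM→Horvat, Thu-AM→Huang.
Loads: Huang 3, Horvat 3 — all ≤ 3.

3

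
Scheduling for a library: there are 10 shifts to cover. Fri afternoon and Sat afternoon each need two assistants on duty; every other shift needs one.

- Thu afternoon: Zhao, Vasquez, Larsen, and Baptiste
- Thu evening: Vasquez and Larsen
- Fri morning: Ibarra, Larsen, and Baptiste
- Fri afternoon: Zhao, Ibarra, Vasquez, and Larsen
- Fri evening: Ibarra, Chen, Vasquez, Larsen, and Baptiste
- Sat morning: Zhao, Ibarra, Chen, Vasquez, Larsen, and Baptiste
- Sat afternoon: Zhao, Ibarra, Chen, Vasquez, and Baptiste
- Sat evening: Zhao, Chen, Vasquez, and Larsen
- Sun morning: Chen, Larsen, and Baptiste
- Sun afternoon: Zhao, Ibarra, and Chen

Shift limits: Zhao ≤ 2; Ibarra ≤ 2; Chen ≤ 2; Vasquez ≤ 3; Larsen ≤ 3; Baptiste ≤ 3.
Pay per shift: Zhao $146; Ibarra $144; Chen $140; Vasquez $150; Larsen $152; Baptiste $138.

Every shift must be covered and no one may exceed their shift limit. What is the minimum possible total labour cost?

$1724

Picking the cheapest available assistant for each shift independently would cost $1688, but that ignores the shift limits.
An optimal schedule: Thu afternoon→Baptiste, Thu evening→Vasquez, Fri morning→Baptiste, Fri afternoon→Ibarra+Zhao, Fri evening→Ibarra, Sat morning→Vasquez, Sat afternoon→Zhao+Vasquez, Sat evening→Chen, Sun morning→Baptiste, Sun afternoon→Chen.
Total: 138 + 150 + 138 + 144 + 146 + 144 + 150 + 146 + 150 + 140 + 138 + 140 = $1724.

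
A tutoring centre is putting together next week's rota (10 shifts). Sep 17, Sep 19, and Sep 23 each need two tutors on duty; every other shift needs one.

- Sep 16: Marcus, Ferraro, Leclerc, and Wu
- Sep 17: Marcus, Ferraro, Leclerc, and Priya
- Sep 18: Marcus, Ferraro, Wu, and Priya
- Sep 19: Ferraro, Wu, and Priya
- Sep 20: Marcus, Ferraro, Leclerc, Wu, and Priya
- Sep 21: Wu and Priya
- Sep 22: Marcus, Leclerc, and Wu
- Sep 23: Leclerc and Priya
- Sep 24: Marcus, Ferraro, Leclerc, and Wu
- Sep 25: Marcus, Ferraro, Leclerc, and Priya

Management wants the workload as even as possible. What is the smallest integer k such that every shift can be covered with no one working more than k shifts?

With 5 tutors and 13 worker-slots to fill, someone must work at least ⌈13/5⌉ = 3 shifts, so k ≥ 3.
k = 3 works: Sep 16→Marcus, Sep 17→Leclerc+Priya, Sep 18→Marcus, Sep 19→Ferraro+Wu, Sep 20→Leclerc, Sep 21→Wu, Sep 22→Marcus, Sep 23→Leclerc+Priya, Sep 24→Ferraro, Sep 25→Ferraro.
Loads: Marcus 3, Ferraro 3, Leclerc 3, Wu 2, Priya 2 — all ≤ 3.

3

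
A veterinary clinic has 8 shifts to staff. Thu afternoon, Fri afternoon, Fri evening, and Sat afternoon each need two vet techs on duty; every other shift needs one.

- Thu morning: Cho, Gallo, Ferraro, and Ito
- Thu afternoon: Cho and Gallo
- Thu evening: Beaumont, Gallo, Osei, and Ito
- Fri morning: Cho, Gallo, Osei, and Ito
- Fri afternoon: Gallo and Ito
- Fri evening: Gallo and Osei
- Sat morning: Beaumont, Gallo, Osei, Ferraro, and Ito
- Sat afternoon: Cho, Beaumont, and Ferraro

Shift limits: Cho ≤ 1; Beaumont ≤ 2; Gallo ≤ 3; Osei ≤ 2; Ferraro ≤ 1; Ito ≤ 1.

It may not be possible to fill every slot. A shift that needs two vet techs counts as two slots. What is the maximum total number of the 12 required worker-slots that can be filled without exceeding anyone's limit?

10

Total capacity across all vet techs is 1+2+3+2+1+1 = 10, and 12 slots are needed, so at most 10 can be filled.
An assignment achieving 10: Thu afternoon→Cho+Gallo, Thu evening→Beaumont, Fri morning→Osei, Fri afternoon→Gallo+Ito, Fri evening→Gallo+Osei, Sat afternoon→Beaumont+Ferraro.
Loads: Cho 1/1, Beaumont 2/2, Gallo 3/3, Osei 2/2, Ferraro 1/1, Ito 1/1.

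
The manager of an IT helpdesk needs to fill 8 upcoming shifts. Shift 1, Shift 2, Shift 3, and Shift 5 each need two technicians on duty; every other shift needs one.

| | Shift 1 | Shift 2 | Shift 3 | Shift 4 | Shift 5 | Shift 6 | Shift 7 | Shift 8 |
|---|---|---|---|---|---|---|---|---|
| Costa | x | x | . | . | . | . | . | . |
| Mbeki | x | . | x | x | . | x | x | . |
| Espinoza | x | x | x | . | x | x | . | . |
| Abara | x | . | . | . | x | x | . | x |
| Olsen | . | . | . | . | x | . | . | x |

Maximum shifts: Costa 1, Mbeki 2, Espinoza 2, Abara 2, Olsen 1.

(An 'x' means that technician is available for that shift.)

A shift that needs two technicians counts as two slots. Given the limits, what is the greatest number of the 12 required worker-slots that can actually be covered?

8

Total capacity across all technicians is 1+2+2+2+1 = 8, and 12 slots are needed, so at most 8 can be filled.
An assignment achieving 8: Shift 2→Costa+Espinoza, Shift 3→Espinoza, Shift 4→Mbeki, Shift 5→Abara+Olsen, Shift 7→Mbeki, Shift 8→Abara.
Loads: Costa 1/1, Mbeki 2/2, Espinoza 2/2, Abara 2/2, Olsen 1/1.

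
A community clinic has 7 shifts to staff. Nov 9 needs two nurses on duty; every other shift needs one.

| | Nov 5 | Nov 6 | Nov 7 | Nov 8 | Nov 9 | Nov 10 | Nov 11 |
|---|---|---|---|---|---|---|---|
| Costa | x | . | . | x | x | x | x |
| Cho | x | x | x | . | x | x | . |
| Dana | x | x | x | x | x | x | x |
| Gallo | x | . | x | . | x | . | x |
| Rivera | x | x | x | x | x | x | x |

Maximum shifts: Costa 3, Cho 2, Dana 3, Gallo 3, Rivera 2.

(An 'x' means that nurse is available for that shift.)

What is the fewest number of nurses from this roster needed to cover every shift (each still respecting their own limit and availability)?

8 slots to fill and no one can take more than 3, so at least ⌈8/3⌉ = 3 nurses are needed.
Costa, Cho, and Dana alone can cover everything: Nov 5→Dana, Nov 6→Cho, Nov 7→Cho, Nov 8→Costa, Nov 9→Costa+Dana, Nov 10→Dana, Nov 11→Costa.

3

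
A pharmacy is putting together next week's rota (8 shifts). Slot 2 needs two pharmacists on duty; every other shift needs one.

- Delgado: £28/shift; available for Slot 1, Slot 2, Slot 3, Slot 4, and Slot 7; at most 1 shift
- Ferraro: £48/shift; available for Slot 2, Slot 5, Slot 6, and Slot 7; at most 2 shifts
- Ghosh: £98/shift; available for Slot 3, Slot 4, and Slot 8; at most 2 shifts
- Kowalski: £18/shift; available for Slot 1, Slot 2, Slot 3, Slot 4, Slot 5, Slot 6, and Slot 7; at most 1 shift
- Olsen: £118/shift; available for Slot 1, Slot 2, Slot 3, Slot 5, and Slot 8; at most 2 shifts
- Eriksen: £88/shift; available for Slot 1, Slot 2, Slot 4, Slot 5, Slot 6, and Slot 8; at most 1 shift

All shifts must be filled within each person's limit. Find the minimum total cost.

£662

Picking the cheapest available pharmacist for each shift independently would cost £242, but that ignores the shift limits.
An optimal schedule: Slot 1→Kowalski, Slot 2→Ferraro+Olsen, Slot 3→Ghosh, Slot 4→Eriksen, Slot 5→Olsen, Slot 6→Ferraro, Slot 7→Delgado, Slot 8→Ghosh.
Total: 18 + 48 + 118 + 98 + 88 + 118 + 48 + 28 + 98 = £662.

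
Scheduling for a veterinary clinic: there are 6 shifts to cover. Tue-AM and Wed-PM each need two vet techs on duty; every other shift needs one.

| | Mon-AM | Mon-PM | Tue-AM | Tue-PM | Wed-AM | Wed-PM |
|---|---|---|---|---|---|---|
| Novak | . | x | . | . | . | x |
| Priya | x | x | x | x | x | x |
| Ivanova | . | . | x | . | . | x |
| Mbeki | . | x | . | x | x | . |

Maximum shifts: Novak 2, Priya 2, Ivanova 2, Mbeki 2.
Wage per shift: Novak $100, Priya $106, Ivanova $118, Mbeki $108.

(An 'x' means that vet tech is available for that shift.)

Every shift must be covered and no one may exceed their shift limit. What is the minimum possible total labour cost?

Mon-AM can only be covered by Priya, so that assignment is forced.
Tue-AM can only be covered by Priya and Ivanova, so that assignment is forced.
Picking the cheapest available vet tech for each shift independently would cost $848, but that ignores the shift limits.
An optimal schedule: Mon-AM→Priya, Mon-PM→Novak, Tue-AM→Priya+Ivanova, Tue-PM→Mbeki, Wed-AM→Mbeki, Wed-PM→Novak+Ivanova.
Total: 106 + 100 + 106 + 118 + 108 + 108 + 100 + 118 = $864.

$864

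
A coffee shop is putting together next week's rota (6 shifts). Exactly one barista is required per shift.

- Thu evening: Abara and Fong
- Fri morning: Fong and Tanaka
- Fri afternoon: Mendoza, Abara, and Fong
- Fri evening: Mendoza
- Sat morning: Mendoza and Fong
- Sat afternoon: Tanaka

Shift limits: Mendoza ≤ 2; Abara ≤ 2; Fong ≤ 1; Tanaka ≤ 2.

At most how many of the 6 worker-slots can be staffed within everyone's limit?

6

Total capacity across all baristas is 2+2+1+2 = 7, and 6 slots are needed, so at most 6 can be filled.
An assignment achieving 6: Thu evening→Abara, Fri morning→Fong, Fri afternoon→Abara, Fri evening→Mendoza, Sat morning→Mendoza, Sat afternoon→Tanaka.
Loads: Mendoza 2/2, Abara 2/2, Fong 1/1, Tanaka 1/2.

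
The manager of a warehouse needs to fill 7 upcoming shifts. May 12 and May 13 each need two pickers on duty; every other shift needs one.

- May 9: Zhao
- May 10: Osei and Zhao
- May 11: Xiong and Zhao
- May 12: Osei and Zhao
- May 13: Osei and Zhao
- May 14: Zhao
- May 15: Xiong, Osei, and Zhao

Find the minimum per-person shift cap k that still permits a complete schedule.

4

With 3 pickers and 9 worker-slots to fill, someone must work at least ⌈9/3⌉ = 3 shifts, so k ≥ 3.
k = 3 fails: Shifts {May 9, May 12, May 13, May 14} need 6 worker-slots in total, but the pickers available for any of those shifts (Osei and Zhao) can supply at most 5 among them. So no valid schedule exists.
k = 4 works: May 9→Zhao, May 10→Osei, May 11→Xiong, May 12→Osei+Zhao, May 13→Osei+Zhao, May 14→Zhao, May 15→Xiong.
Loads: Xiong 2, Osei 3, Zhao 4 — all ≤ 4.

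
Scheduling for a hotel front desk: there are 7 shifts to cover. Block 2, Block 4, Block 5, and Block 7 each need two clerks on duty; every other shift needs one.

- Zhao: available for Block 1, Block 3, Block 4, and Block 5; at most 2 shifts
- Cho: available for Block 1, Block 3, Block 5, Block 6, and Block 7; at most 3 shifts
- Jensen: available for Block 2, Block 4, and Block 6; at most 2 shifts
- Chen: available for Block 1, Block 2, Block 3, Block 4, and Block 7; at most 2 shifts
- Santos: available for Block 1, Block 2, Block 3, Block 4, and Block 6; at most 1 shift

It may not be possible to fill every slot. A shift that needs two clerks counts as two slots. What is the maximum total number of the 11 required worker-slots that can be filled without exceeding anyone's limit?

Total capacity across all clerks is 2+3+2+2+1 = 10, and 11 slots are needed, so at most 10 can be filled.
An assignment achieving 10: Block 1→Zhao, Block 2→Jensen+Chen, Block 3→Santos, Block 4→Jensen, Block 5→Zhao+Cho, Block 6→Cho, Block 7→Cho+Chen.
Loads: Zhao 2/2, Cho 3/3, Jensen 2/2, Chen 2/2, Santos 1/1.

10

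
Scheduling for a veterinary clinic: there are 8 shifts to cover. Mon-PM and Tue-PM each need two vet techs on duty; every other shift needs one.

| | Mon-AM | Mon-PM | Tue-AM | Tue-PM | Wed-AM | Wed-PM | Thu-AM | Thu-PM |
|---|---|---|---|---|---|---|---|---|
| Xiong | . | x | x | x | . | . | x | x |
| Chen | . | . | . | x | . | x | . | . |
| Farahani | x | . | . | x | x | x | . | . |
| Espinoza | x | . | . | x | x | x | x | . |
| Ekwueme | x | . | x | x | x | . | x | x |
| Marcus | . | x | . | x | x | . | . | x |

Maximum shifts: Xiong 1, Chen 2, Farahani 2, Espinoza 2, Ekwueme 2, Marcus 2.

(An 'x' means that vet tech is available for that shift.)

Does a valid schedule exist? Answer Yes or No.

Yes

Mon-PM can only be covered by Xiong and Marcus, so that assignment is forced.
One valid schedule: Mon-AM→Farahani, Mon-PM→Xiong+Marcus, Tue-AM→Ekwueme, Tue-PM→Chen+Espinoza, Wed-AM→Farahani, Wed-PM→Chen, Thu-AM→Espinoza, Thu-PM→Ekwueme.
Loads: Xiong 1/1, Chen 2/2, Farahani 2/2, Espinoza 2/2, Ekwueme 2/2, Marcus 1/2 — all within limits.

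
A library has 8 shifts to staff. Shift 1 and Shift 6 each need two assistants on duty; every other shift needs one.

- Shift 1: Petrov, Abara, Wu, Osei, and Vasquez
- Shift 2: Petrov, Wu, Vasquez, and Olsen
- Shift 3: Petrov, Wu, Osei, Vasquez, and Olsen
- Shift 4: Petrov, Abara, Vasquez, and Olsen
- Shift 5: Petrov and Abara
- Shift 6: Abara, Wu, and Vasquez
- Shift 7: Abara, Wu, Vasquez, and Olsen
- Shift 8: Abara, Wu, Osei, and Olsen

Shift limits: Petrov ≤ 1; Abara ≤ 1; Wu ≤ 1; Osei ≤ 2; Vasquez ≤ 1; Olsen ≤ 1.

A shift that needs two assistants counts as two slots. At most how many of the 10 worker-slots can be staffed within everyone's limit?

Total capacity across all assistants is 1+1+1+2+1+1 = 7, and 10 slots are needed, so at most 7 can be filled.
An assignment achieving 7: Shift 1→Osei, Shift 2→Vasquez, Shift 4→Olsen, Shift 5→Petrov, Shift 6→Abara+Wu, Shift 8→Osei.
Loads: Petrov 1/1, Abara 1/1, Wu 1/1, Osei 2/2, Vasquez 1/1, Olsen 1/1.

7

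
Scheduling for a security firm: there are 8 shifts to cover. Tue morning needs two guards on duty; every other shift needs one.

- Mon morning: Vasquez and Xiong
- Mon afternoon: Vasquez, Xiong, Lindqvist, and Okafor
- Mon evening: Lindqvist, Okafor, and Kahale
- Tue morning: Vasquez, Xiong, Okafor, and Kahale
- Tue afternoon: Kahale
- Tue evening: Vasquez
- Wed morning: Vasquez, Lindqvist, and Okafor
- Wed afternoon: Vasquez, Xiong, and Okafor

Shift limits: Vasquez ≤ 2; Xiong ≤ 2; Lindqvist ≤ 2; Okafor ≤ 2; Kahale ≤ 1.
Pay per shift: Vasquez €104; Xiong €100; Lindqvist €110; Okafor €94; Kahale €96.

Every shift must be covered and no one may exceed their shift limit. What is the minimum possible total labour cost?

Tue afternoon can only be covered by Kahale, so that assignment is forced.
Tue evening can only be covered by Vasquez, so that assignment is forced.
Picking the cheapest available guard for each shift independently would cost €866, but that ignores the shift limits.
An optimal schedule: Mon morning→Vasquez, Mon afternoon→Okafor, Mon evening→Lindqvist, Tue morning→Xiong+Okafor, Tue afternoon→Kahale, Tue evening→Vasquez, Wed morning→Lindqvist, Wed afternoon→Xiong.
Total: 104 + 94 + 110 + 100 + 94 + 96 + 104 + 110 + 100 = €912.

€912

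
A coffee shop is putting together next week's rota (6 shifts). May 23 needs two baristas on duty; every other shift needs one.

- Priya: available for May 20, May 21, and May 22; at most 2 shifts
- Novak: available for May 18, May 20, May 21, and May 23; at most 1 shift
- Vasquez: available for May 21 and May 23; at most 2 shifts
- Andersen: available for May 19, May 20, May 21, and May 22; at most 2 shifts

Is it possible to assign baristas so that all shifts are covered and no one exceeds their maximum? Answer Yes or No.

No

Total capacity is 7 and 7 slots are needed, so capacity alone doesn't rule it out.
Shifts {May 18, May 23} need 3 worker-slots in total, but the baristas available for any of those shifts (Novak and Vasquez) can supply at most 2 among them. So no valid schedule exists.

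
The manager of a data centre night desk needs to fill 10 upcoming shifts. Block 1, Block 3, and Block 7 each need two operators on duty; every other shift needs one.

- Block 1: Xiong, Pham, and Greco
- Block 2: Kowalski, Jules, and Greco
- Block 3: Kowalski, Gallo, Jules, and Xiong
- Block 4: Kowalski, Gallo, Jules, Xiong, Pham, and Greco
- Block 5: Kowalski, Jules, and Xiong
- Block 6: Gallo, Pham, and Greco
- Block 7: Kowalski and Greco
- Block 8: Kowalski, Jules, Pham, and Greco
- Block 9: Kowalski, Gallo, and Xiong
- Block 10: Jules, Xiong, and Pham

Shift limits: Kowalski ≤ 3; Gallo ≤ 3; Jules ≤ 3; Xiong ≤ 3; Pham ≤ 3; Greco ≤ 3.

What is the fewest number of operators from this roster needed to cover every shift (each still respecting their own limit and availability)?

13 slots to fill and no one can take more than 3, so at least ⌈13/3⌉ = 5 operators are needed.
Kowalski, Gallo, Jules, Xiong, and Greco alone can cover everything: Block 1→Xiong+Greco, Block 2→Kowalski, Block 3→Jules+Xiong, Block 4→Gallo, Block 5→Kowalski, Block 6→Gallo, Block 7→Kowalski+Greco, Block 8→Jules, Block 9→Gallo, Block 10→Jules.

5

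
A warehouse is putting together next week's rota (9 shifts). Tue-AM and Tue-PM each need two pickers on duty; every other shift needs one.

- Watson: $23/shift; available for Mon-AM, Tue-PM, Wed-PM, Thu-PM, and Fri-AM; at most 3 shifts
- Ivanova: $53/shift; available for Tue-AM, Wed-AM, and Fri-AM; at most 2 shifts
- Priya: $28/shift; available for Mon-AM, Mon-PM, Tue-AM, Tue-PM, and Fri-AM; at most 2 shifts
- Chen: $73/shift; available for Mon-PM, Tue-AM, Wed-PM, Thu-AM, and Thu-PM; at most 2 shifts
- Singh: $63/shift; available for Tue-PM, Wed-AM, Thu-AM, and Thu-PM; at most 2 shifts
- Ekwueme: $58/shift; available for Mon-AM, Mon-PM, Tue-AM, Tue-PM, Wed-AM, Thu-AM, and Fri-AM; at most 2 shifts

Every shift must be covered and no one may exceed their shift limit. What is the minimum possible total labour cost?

Picking the cheapest available picker for each shift independently would cost $363, but that ignores the shift limits.
An optimal schedule: Mon-AM→Watson, Mon-PM→Priya, Tue-AM→Priya+Ivanova, Tue-PM→Ekwueme+Singh, Wed-AM→Ivanova, Wed-PM→Watson, Thu-AM→Ekwueme, Thu-PM→Singh, Fri-AM→Watson.
Total: 23 + 28 + 28 + 53 + 58 + 63 + 53 + 23 + 58 + 63 + 23 = $473.

$473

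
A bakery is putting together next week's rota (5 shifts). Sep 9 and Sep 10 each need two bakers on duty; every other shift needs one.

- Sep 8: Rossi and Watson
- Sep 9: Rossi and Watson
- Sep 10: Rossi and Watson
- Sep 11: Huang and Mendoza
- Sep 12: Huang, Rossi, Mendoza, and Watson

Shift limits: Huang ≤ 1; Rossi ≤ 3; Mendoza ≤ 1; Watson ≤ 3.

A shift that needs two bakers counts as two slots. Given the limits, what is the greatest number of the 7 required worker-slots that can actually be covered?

Total capacity across all bakers is 1+3+1+3 = 8, and 7 slots are needed, so at most 7 can be filled.
An assignment achieving 7: Sep 8→Rossi, Sep 9→Rossi+Watson, Sep 10→Rossi+Watson, Sep 11→Huang, Sep 12→Mendoza.
Loads: Huang 1/1, Rossi 3/3, Mendoza 1/1, Watson 2/3.

7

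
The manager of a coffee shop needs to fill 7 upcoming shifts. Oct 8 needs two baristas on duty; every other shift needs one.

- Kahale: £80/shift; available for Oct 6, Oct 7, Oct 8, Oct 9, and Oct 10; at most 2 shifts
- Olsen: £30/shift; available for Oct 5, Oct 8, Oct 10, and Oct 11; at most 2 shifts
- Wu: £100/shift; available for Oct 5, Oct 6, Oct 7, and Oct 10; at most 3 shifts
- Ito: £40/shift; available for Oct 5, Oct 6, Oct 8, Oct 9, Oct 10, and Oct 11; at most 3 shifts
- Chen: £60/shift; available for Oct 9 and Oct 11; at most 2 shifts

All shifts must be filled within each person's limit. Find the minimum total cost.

Picking the cheapest available barista for each shift independently would cost £320, but that ignores the shift limits.
An optimal schedule: Oct 5→Olsen, Oct 6→Ito, Oct 7→Kahale, Oct 8→Olsen+Ito, Oct 9→Chen, Oct 10→Ito, Oct 11→Chen.
Total: 30 + 40 + 80 + 30 + 40 + 60 + 40 + 60 = £380.

£380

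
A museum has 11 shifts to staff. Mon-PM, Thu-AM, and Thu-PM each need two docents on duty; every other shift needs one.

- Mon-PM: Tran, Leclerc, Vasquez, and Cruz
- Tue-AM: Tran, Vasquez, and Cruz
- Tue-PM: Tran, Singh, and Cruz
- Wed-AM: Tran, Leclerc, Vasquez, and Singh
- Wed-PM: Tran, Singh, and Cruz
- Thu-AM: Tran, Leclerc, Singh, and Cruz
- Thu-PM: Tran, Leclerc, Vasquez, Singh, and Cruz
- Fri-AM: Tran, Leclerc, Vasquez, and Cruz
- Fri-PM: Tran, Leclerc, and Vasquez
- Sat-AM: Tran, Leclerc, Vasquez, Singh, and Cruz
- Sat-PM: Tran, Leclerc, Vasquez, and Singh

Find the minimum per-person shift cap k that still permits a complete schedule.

With 5 docents and 14 worker-slots to fill, someone must work at least ⌈14/5⌉ = 3 shifts, so k ≥ 3.
k = 3 works: Mon-PM→Vasquez+Cruz, Tue-AM→Tran, Tue-PM→Tran, Wed-AM→Leclerc, Wed-PM→Tran, Thu-AM→Singh+Cruz, Thu-PM→Singh+Cruz, Fri-AM→Leclerc, Fri-PM→Leclerc, Sat-AM→Vasquez, Sat-PM→Vasquez.
Loads: Tran 3, Leclerc 3, Vasquez 3, Singh 2, Cruz 3 — all ≤ 3.

3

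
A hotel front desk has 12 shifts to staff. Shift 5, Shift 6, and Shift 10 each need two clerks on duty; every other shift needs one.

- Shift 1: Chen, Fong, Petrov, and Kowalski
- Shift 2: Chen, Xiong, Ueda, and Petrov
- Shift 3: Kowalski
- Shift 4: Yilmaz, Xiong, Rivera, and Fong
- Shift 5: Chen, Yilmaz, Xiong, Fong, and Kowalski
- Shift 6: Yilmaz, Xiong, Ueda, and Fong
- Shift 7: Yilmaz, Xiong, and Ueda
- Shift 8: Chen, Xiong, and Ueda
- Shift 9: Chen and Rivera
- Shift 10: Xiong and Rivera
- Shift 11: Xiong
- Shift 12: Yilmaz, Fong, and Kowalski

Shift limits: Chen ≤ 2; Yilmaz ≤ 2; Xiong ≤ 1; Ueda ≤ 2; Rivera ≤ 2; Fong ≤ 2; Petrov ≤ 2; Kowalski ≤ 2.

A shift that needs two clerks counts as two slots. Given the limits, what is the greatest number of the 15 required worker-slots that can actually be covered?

14

Total capacity across all clerks is 2+2+1+2+2+2+2+2 = 15, and 15 slots are needed, so at most 15 can be filled.
Shifts {Shift 10, Shift 11} need 3 slots but only Xiong and Rivera are available for them, supplying at most 2 — so at least 1 slot must go unfilled.
An assignment achieving 14: Shift 1→Petrov, Shift 2→Ueda, Shift 3→Kowalski, Shift 4→Rivera, Shift 5→Fong+Kowalski, Shift 6→Ueda+Fong, Shift 7→Yilmaz, Shift 8→Chen, Shift 9→Chen, Shift 10→Rivera, Shift 11→Xiong, Shift 12→Yilmaz.
Loads: Chen 2/2, Yilmaz 2/2, Xiong 1/1, Ueda 2/2, Rivera 2/2, Fong 2/2, Petrov 1/2, Kowalski 2/2.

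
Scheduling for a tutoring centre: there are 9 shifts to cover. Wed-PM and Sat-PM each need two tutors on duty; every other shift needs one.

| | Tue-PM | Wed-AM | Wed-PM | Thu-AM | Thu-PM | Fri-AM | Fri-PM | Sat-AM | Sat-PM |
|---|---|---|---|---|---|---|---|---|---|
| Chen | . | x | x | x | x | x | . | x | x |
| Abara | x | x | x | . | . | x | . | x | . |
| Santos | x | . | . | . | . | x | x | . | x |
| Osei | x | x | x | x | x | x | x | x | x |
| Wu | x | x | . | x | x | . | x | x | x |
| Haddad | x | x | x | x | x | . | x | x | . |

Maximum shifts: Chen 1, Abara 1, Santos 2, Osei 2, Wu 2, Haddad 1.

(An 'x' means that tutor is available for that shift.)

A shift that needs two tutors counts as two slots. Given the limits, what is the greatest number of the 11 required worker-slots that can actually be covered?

9

Total capacity across all tutors is 1+1+2+2+2+1 = 9, and 11 slots are needed, so at most 9 can be filled.
An assignment achieving 9: Tue-PM→Wu, Wed-AM→Haddad, Wed-PM→Chen+Abara, Thu-AM→Osei, Thu-PM→Osei, Fri-AM→Santos, Fri-PM→Santos, Sat-PM→Wu.
Loads: Chen 1/1, Abara 1/1, Santos 2/2, Osei 2/2, Wu 2/2, Haddad 1/1.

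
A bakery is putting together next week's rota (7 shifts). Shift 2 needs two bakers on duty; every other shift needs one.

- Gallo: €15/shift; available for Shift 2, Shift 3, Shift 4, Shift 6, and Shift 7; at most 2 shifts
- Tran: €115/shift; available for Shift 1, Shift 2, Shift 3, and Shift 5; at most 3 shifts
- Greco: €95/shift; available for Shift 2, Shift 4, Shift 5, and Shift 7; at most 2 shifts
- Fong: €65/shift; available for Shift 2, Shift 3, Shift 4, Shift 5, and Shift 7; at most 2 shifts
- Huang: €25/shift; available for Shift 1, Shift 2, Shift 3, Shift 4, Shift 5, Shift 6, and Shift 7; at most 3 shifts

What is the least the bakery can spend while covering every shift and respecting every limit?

Picking the cheapest available baker for each shift independently would cost €150, but that ignores the shift limits.
An optimal schedule: Shift 1→Huang, Shift 2→Fong+Greco, Shift 3→Gallo, Shift 4→Huang, Shift 5→Huang, Shift 6→Gallo, Shift 7→Fong.
Total: 25 + 65 + 95 + 15 + 25 + 25 + 15 + 65 = €330.

€330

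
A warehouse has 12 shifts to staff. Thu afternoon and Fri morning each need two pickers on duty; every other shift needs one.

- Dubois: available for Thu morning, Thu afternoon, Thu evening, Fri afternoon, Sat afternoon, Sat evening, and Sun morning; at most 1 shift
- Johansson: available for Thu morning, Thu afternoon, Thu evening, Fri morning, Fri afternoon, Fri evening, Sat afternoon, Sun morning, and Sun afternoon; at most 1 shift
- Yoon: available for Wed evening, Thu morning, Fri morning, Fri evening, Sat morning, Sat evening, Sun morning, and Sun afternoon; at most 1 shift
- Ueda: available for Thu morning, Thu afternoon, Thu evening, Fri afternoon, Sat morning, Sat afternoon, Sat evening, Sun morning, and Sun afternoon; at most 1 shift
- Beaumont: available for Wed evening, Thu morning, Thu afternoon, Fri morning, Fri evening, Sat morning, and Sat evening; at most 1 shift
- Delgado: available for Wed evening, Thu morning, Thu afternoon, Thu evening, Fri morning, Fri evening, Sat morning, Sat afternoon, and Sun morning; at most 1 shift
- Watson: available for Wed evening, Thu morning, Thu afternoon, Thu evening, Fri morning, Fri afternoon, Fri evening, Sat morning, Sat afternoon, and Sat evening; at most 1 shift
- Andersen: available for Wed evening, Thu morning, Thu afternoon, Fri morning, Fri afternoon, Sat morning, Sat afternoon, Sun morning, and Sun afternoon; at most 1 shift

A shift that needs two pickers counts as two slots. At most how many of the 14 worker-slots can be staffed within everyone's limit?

Total capacity across all pickers is 1+1+1+1+1+1+1+1 = 8, and 14 slots are needed, so at most 8 can be filled.
An assignment achieving 8: Wed evening→Yoon, Thu evening→Dubois, Fri morning→Delgado+Andersen, Fri afternoon→Ueda, Fri evening→Beaumont, Sat evening→Watson, Sun afternoon→Johansson.
Loads: Dubois 1/1, Johansson 1/1, Yoon 1/1, Ueda 1/1, Beaumont 1/1, Delgado 1/1, Watson 1/1, Andersen 1/1.

8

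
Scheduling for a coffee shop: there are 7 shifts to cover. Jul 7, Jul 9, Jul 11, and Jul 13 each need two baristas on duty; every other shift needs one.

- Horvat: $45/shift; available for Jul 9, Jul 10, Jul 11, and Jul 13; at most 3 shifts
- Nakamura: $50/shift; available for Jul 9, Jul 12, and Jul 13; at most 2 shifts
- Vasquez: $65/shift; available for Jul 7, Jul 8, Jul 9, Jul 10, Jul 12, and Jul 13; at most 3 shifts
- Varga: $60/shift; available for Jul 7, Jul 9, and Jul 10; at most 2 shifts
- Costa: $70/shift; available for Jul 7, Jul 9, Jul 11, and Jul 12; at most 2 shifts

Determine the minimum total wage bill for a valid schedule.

$620

Jul 8 can only be covered by Vasquez, so that assignment is forced.
Jul 11 can only be covered by Horvat and Costa, so that assignment is forced.
Picking the cheapest available barista for each shift independently would cost $590, but that ignores the shift limits.
An optimal schedule: Jul 7→Vasquez+Varga, Jul 8→Vasquez, Jul 9→Vasquez+Varga, Jul 10→Horvat, Jul 11→Horvat+Costa, Jul 12→Nakamura, Jul 13→Horvat+Nakamura.
Total: 65 + 60 + 65 + 65 + 60 + 45 + 45 + 70 + 50 + 45 + 50 = $620.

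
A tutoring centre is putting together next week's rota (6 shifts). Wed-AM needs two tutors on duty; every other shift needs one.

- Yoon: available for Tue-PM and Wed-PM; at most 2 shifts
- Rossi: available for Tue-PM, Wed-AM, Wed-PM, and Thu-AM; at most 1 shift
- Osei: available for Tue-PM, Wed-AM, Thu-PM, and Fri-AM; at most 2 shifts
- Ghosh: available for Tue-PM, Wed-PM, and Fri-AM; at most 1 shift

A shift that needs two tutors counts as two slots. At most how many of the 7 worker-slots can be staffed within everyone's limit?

Total capacity across all tutors is 2+1+2+1 = 6, and 7 slots are needed, so at most 6 can be filled.
An assignment achieving 6: Tue-PM→Yoon, Wed-AM→Osei, Wed-PM→Yoon, Thu-AM→Rossi, Thu-PM→Osei, Fri-AM→Ghosh.
Loads: Yoon 2/2, Rossi 1/1, Osei 2/2, Ghosh 1/1.

6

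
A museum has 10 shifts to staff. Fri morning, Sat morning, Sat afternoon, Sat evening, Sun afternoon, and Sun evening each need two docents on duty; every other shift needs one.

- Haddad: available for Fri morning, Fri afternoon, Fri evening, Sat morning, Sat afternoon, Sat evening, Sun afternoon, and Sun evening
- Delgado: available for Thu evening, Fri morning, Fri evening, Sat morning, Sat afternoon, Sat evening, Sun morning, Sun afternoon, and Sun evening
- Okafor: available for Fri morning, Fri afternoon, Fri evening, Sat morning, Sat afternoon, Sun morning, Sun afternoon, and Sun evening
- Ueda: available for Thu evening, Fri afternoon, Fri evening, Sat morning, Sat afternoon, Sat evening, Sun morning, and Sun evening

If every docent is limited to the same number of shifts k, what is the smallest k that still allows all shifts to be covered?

4

With 4 docents and 16 worker-slots to fill, someone must work at least ⌈16/4⌉ = 4 shifts, so k ≥ 4.
k = 4 works: Thu evening→Delgado, Fri morning→Haddad+Delgado, Fri afternoon→Haddad, Fri evening→Ueda, Sat morning→Okafor+Ueda, Sat afternoon→Okafor+Ueda, Sat evening→Haddad+Delgado, Sun morning→Delgado, Sun afternoon→Haddad+Okafor, Sun evening→Okafor+Ueda.
Loads: Haddad 4, Delgado 4, Okafor 4, Ueda 4 — all ≤ 4.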